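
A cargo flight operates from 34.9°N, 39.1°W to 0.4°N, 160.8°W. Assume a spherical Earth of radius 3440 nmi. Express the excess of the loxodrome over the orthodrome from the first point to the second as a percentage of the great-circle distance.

Great circle: σ = 2.0119 rad → d_gc = Rσ = 6921.0 nmi
Rhumb: Δφ = -0.6021, Δλ = -2.1241, Δψ = -0.6437, q = Δφ/Δψ = 0.9354 → d_rh = R√(Δφ²+q²Δλ²) = 7141.7 nmi
Excess = (7141.7 − 6921.0) / 6921.0 = 220.7 / 6921.0 = 3.19% ≈ 3.2%

3.2%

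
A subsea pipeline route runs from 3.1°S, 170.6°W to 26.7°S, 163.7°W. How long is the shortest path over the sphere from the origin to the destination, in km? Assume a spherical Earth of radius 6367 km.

cos σ = sin φ₁ sin φ₂ + cos φ₁ cos φ₂ cos Δλ
      = sin(-3.10°)sin(-26.70°) + cos(-3.10°)cos(-26.70°)cos(6.90°) = 0.9099
σ = 24.508° → d = Rσ = 6367·0.42775 = 2723 km

2723 km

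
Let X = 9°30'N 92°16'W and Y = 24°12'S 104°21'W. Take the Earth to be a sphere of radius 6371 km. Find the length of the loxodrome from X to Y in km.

3970 km

Δψ = ln[tan(π/4+φ₂/2)/tan(π/4+φ₁/2)] = -0.6021;  Δφ = -0.5882 rad,  Δλ = -0.2109 rad
q = Δφ/Δψ = 0.9769
d = R·√(Δφ² + q²Δλ²) = 6371·0.62321 = 3970 km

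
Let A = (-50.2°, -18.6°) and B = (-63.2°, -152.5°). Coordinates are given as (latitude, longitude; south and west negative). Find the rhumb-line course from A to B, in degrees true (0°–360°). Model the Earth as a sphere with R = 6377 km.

Meridional parts: M(φ₁)=-1.0161, M(φ₂)=-1.4345 → ΔM = -0.4184;  Δλ = -2.3370 rad
tan C = Δλ / ΔM = +5.5858 → C = 259.85°

259.9°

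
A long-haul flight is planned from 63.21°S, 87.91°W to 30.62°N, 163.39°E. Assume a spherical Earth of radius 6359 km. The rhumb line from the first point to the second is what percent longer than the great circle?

3.2%

Great circle: σ = 2.1883 rad → d_gc = Rσ = 13915.6 km
Rhumb: Δφ = +1.6376, Δλ = -1.8972, Δψ = +1.9967, q = Δφ/Δψ = 0.8202 → d_rh = R√(Δφ²+q²Δλ²) = 14364.8 km
Excess = (14364.8 − 13915.6) / 13915.6 = 449.2 / 13915.6 = 3.23% ≈ 3.2%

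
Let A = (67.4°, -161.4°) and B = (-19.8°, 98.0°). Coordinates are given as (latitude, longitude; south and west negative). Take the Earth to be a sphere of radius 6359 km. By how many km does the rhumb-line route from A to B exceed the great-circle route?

522 km

Great circle: cos σ = sin φ₁ sin φ₂ + cos φ₁ cos φ₂ cos Δλ,  σ = 1.9598 rad → d_gc = 12462.2 km
Rhumb line: Δψ = -1.9630, q = Δφ/Δψ = 0.7753, d_rh = R√(Δφ²+q²Δλ²) = 12984.4 km
Excess = 12984.4 − 12462.2 = 522.2 ≈ 522 km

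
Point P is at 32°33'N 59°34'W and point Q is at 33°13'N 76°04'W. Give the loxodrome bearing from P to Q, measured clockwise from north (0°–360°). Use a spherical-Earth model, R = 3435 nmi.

Meridional parts: M(φ₁)=+0.6014, M(φ₂)=+0.6152 → ΔM = +0.0139;  Δλ = -0.2880 rad
tan C = Δλ / ΔM = -20.7843 → C = 272.75°

272.8°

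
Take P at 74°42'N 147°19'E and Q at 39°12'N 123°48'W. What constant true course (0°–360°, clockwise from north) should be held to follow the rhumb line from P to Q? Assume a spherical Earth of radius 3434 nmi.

Meridional parts: M(φ₁)=+2.0076, M(φ₂)=+0.7448 → ΔM = -1.2628;  Δλ = +1.5513 rad
tan C = Δλ / ΔM = -1.2285 → C = 129.15°

129.1°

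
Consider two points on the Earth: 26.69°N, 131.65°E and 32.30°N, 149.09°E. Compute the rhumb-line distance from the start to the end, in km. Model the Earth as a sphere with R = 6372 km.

Rhumb course C = atan2(Δλ, Δψ) with Δψ = ln[tan(π/4+φ₂/2)/tan(π/4+φ₁/2)] = +0.1126, Δλ = +0.3044 → C = 69.70°
d = R·|Δφ| / |cos C| = 6372·0.09791 / 0.34686 = 1799 km

1799 km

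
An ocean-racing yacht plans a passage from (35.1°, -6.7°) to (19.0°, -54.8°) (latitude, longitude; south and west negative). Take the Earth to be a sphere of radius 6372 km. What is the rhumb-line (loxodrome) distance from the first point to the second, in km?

Δψ = ln[tan(π/4+φ₂/2)/tan(π/4+φ₁/2)] = -0.3171;  Δφ = -0.2810 rad,  Δλ = -0.8395 rad
q = Δφ/Δψ = 0.8861
d = R·√(Δφ² + q²Δλ²) = 6372·0.79521 = 5067 km

5067 km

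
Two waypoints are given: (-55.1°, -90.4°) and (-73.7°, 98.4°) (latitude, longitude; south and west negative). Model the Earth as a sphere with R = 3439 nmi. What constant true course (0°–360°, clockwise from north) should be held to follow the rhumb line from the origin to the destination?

255.3°

Δψ = ln[tan(π/4+φ₂/2)/tan(π/4+φ₁/2)] = -0.7862
Δλ = -2.9880 rad (taken the short way round)
course = atan2(Δλ, Δψ) = 255.26°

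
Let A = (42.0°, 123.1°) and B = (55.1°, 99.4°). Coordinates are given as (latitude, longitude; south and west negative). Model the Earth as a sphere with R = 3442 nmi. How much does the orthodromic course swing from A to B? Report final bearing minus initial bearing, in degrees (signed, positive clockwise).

-18.0°

At departure: θ₁ = atan2(sin Δλ cos φ₂, cos φ₁ sin φ₂ − sin φ₁ cos φ₂ cos Δλ) = 318.39°
At arrival: θ₂ = atan2(sin Δλ cos φ₁, −cos φ₂ sin φ₁ + sin φ₂ cos φ₁ cos Δλ) = 300.40°
Δθ = θ₂ − θ₁ = -18.0°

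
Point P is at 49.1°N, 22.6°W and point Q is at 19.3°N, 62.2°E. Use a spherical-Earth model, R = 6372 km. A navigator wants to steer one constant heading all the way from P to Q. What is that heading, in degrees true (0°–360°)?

Meridional parts: M(φ₁)=+0.9865, M(φ₂)=+0.3434 → ΔM = -0.6431;  Δλ = +1.4800 rad
tan C = Δλ / ΔM = -2.3015 → C = 113.48°

113.5°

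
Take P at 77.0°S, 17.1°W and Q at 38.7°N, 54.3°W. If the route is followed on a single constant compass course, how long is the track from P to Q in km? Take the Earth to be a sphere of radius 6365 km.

Rhumb course C = atan2(Δλ, Δψ) with Δψ = ln[tan(π/4+φ₂/2)/tan(π/4+φ₁/2)] = +2.9057, Δλ = -0.6493 → C = 347.40°
d = R·|Δφ| / |cos C| = 6365·2.01935 / 0.97593 = 13170 km

13170 km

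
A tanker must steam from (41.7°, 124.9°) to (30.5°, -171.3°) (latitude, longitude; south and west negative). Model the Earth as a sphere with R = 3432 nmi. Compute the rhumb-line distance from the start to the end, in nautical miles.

Rhumb course C = atan2(Δλ, Δψ) with Δψ = ln[tan(π/4+φ₂/2)/tan(π/4+φ₁/2)] = -0.2427, Δλ = +1.1135 → C = 102.30°
d = R·|Δφ| / |cos C| = 3432·0.19548 / 0.21298 = 3150 nmi

3150 nmi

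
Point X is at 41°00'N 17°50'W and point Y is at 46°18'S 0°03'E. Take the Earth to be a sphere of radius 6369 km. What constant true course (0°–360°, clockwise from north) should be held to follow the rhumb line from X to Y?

Δψ = ln[tan(π/4+φ₂/2)/tan(π/4+φ₁/2)] = -1.6997
Δλ = +0.3121 rad (taken the short way round)
course = atan2(Δλ, Δψ) = 169.59°

169.6°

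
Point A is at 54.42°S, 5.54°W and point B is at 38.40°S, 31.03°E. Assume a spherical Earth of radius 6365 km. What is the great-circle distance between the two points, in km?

Haversine: a = sin²(Δφ/2)+cos φ₁ cos φ₂ sin²(Δλ/2) = 0.06430;  σ = 2·atan2(√a,√(1−a))
σ = 29.379° → d = Rσ = 6365·0.51276 = 3264 km

3264 km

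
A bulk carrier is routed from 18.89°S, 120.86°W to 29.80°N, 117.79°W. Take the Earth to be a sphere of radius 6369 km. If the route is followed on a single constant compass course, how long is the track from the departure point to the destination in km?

5422 km

Δψ = ln[tan(π/4+φ₂/2)/tan(π/4+φ₁/2)] = +0.8811;  Δφ = +0.8498 rad,  Δλ = +0.0536 rad
q = Δφ/Δψ = 0.9645
d = R·√(Δφ² + q²Δλ²) = 6369·0.85137 = 5422 km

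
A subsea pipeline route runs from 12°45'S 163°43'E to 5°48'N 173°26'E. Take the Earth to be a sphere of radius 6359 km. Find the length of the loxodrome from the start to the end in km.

2321 km

Δψ = ln[tan(π/4+φ₂/2)/tan(π/4+φ₁/2)] = +0.3258;  Δφ = +0.3238 rad,  Δλ = +0.1696 rad
q = Δφ/Δψ = 0.9938
d = R·√(Δφ² + q²Δλ²) = 6359·0.36500 = 2321 km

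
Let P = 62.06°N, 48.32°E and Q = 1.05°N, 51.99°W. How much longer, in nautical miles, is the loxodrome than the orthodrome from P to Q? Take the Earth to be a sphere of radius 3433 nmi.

Great circle: cos σ = sin φ₁ sin φ₂ + cos φ₁ cos φ₂ cos Δλ,  σ = 1.6385 rad → d_gc = 5625.0 nmi
Rhumb line: Δψ = -1.3729, q = Δφ/Δψ = 0.7756, d_rh = R√(Δφ²+q²Δλ²) = 5924.0 nmi
Excess = 5924.0 − 5625.0 = 299.0 ≈ 299 nmi

299 nmi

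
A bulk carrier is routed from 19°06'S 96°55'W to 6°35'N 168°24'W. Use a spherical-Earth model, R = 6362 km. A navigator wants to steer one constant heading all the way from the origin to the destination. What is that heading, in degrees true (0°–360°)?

Δψ = ln[tan(π/4+φ₂/2)/tan(π/4+φ₁/2)] = +0.4549
Δλ = -1.2476 rad (taken the short way round)
course = atan2(Δλ, Δψ) = 290.03°

290.0°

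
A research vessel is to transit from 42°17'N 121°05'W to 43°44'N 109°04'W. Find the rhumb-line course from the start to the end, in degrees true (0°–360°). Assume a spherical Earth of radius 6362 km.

Δψ = ln[tan(π/4+φ₂/2)/tan(π/4+φ₁/2)] = +0.0346
Δλ = +0.2097 rad (taken the short way round)
course = atan2(Δλ, Δψ) = 80.63°

80.6°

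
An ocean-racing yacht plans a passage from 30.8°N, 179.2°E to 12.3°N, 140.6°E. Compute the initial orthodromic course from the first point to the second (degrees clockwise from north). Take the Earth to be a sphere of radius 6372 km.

θ = atan2( sin Δλ·cos φ₂ ,  cos φ₁ sin φ₂ − sin φ₁ cos φ₂ cos Δλ )
  = atan2(-0.6096, -0.2080) = 251.16°

251.2°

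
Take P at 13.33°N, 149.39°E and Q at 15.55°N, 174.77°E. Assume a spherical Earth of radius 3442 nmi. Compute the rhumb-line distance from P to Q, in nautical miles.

Δψ = ln[tan(π/4+φ₂/2)/tan(π/4+φ₁/2)] = +0.0400;  Δφ = +0.0387 rad,  Δλ = +0.4430 rad
q = Δφ/Δψ = 0.9683
d = R·√(Δφ² + q²Δλ²) = 3442·0.43069 = 1482 nmi

1482 nmi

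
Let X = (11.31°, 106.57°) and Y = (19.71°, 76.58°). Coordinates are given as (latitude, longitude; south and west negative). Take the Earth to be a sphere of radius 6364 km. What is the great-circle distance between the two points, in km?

3337 km

Haversine: a = sin²(Δφ/2)+cos φ₁ cos φ₂ sin²(Δλ/2) = 0.06716;  σ = 2·atan2(√a,√(1−a))
σ = 30.040° → d = Rσ = 6364·0.52430 = 3337 km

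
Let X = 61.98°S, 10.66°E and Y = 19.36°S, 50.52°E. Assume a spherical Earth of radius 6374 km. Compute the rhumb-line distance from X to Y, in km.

5698 km

Δψ = ln[tan(π/4+φ₂/2)/tan(π/4+φ₁/2)] = +1.0437;  Δφ = +0.7439 rad,  Δλ = +0.6957 rad
q = Δφ/Δψ = 0.7127
d = R·√(Δφ² + q²Δλ²) = 6374·0.89396 = 5698 km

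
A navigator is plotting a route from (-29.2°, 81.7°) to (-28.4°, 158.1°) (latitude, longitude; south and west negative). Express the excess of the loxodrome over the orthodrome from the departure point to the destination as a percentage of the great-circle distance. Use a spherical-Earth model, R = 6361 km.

2.0%

Great circle: σ = 1.1455 rad → d_gc = Rσ = 7286.5 km
Rhumb: Δφ = +0.0140, Δλ = +1.3334, Δψ = +0.0159, q = Δφ/Δψ = 0.8763 → d_rh = R√(Δφ²+q²Δλ²) = 7433.2 km
Excess = (7433.2 − 7286.5) / 7286.5 = 146.7 / 7286.5 = 2.01% ≈ 2.0%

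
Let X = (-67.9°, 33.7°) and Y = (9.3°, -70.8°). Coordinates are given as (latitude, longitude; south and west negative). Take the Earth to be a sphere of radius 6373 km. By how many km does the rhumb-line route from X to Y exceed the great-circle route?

664 km

Great circle: cos σ = sin φ₁ sin φ₂ + cos φ₁ cos φ₂ cos Δλ,  σ = 1.8159 rad → d_gc = 11573.0 km
Rhumb line: Δψ = +1.7963, q = Δφ/Δψ = 0.7501, d_rh = R√(Δφ²+q²Δλ²) = 12237.2 km
Excess = 12237.2 − 11573.0 = 664.2 ≈ 664 km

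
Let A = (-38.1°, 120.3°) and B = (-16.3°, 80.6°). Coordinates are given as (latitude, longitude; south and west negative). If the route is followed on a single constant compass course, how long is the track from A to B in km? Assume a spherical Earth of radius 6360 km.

4575 km

Rhumb course C = atan2(Δλ, Δψ) with Δψ = ln[tan(π/4+φ₂/2)/tan(π/4+φ₁/2)] = +0.4318, Δλ = -0.6929 → C = 301.93°
d = R·|Δφ| / |cos C| = 6360·0.38048 / 0.52889 = 4575 km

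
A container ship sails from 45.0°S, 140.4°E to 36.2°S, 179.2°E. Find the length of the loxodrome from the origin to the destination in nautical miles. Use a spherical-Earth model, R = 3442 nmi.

1843 nmi

Rhumb course C = atan2(Δλ, Δψ) with Δψ = ln[tan(π/4+φ₂/2)/tan(π/4+φ₁/2)] = +0.2028, Δλ = +0.6772 → C = 73.33°
d = R·|Δφ| / |cos C| = 3442·0.15359 / 0.28686 = 1843 nmi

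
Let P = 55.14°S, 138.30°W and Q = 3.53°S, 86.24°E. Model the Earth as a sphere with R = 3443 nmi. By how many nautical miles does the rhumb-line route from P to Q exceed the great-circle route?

Great circle: cos σ = sin φ₁ sin φ₂ + cos φ₁ cos φ₂ cos Δλ,  σ = 1.9349 rad → d_gc = 6661.8 nmi
Rhumb line: Δψ = +1.0969, q = Δφ/Δψ = 0.8212, d_rh = R√(Δφ²+q²Δλ²) = 7369.2 nmi
Excess = 7369.2 − 6661.8 = 707.4 ≈ 707 nmi

707 nmi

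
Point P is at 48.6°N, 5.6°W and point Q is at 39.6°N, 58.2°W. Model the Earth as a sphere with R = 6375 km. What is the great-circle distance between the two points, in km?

cos σ = sin φ₁ sin φ₂ + cos φ₁ cos φ₂ cos Δλ
      = sin(48.60°)sin(39.60°) + cos(48.60°)cos(39.60°)cos(-52.60°) = 0.7876
σ = 38.036° → d = Rσ = 6375·0.66385 = 4232 km

4232 km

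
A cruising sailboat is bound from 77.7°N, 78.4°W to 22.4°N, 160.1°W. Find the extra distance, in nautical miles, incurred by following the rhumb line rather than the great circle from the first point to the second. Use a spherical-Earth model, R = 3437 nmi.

227 nmi

Great circle: cos σ = sin φ₁ sin φ₂ + cos φ₁ cos φ₂ cos Δλ,  σ = 1.1585 rad → d_gc = 3981.6 nmi
Rhumb line: Δψ = -1.8266, q = Δφ/Δψ = 0.5284, d_rh = R√(Δφ²+q²Δλ²) = 4208.4 nmi
Excess = 4208.4 − 3981.6 = 226.8 ≈ 227 nmi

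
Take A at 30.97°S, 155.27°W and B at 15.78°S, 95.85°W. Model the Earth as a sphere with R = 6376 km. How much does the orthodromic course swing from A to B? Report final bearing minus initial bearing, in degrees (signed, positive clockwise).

Initial bearing θ₁ = atan2(sin Δλ cos φ₂, cos φ₁ sin φ₂ − sin φ₁ cos φ₂ cos Δλ) = 88.70°
Final bearing θ₂ = (initial bearing from the destination back to the start) + 180° = 62.97°
Δθ = θ₂ − θ₁ = -25.7°

-25.7°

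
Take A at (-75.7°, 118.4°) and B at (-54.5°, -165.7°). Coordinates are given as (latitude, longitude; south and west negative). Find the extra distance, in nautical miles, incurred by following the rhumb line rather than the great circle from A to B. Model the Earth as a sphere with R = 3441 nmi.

Great circle: cos σ = sin φ₁ sin φ₂ + cos φ₁ cos φ₂ cos Δλ,  σ = 0.6027 rad → d_gc = 2073.7 nmi
Rhumb line: Δψ = +0.9368, q = Δφ/Δψ = 0.3950, d_rh = R√(Δφ²+q²Δλ²) = 2205.1 nmi
Excess = 2205.1 − 2073.7 = 131.4 ≈ 131 nmi

131 nmi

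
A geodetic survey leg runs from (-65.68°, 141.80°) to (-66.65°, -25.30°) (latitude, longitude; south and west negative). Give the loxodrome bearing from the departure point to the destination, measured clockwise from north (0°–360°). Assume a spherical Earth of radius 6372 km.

Δψ = ln[tan(π/4+φ₂/2)/tan(π/4+φ₁/2)] = -0.0419
Δλ = -2.9164 rad (taken the short way round)
course = atan2(Δλ, Δψ) = 269.18°

269.2°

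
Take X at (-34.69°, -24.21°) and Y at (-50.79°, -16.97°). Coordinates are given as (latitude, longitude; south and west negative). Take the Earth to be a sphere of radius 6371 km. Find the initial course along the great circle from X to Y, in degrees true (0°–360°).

N = sin Δλ·cos φ₂ = +0.0797;  D = cos φ₁ sin φ₂ − sin φ₁ cos φ₂ cos Δλ = -0.2802
initial course = atan2(N, D) = 164.13°

164.1°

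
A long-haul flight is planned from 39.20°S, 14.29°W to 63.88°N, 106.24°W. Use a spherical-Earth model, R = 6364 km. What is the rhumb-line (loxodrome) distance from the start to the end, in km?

Rhumb course C = atan2(Δλ, Δψ) with Δψ = ln[tan(π/4+φ₂/2)/tan(π/4+φ₁/2)] = +2.2059, Δλ = -1.6048 → C = 323.96°
d = R·|Δφ| / |cos C| = 6364·1.79909 / 0.80865 = 14159 km

14159 km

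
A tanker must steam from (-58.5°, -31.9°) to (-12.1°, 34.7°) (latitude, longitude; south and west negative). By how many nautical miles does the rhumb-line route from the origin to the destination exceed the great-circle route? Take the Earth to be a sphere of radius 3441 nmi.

93 nmi

Great circle: cos σ = sin φ₁ sin φ₂ + cos φ₁ cos φ₂ cos Δλ,  σ = 1.1792 rad → d_gc = 4057.8 nmi
Rhumb line: Δψ = +1.0530, q = Δφ/Δψ = 0.7691, d_rh = R√(Δφ²+q²Δλ²) = 4150.7 nmi
Excess = 4150.7 − 4057.8 = 92.9 ≈ 93 nmi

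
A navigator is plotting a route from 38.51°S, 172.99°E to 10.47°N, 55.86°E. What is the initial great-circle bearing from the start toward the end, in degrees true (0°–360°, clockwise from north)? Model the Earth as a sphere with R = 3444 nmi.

261.1°

θ = atan2( sin Δλ·cos φ₂ ,  cos φ₁ sin φ₂ − sin φ₁ cos φ₂ cos Δλ )
  = atan2(-0.8752, -0.1370) = 261.10°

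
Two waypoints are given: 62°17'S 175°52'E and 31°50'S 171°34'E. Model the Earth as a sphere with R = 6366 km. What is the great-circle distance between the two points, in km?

Haversine: a = sin²(Δφ/2)+cos φ₁ cos φ₂ sin²(Δλ/2) = 0.06952;  σ = 2·atan2(√a,√(1−a))
σ = 30.576° → d = Rσ = 6366·0.53364 = 3397 km

3397 km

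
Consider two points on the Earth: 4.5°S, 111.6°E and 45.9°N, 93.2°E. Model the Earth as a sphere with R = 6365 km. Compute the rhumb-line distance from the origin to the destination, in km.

Rhumb course C = atan2(Δλ, Δψ) with Δψ = ln[tan(π/4+φ₂/2)/tan(π/4+φ₁/2)] = +0.9824, Δλ = -0.3211 → C = 341.90°
d = R·|Δφ| / |cos C| = 6365·0.87965 / 0.95050 = 5891 km

5891 km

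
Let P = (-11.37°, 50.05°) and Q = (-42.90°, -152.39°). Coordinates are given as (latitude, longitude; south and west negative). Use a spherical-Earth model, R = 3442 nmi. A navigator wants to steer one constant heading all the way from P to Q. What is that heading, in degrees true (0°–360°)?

102.9°

Meridional parts: M(φ₁)=-0.1998, M(φ₂)=-0.8305 → ΔM = -0.6307;  Δλ = +2.7499 rad
tan C = Δλ / ΔM = -4.3602 → C = 102.92°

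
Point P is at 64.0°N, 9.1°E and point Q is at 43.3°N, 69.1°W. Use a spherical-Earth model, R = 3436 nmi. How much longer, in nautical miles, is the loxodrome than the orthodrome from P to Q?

158 nmi

Great circle: cos σ = sin φ₁ sin φ₂ + cos φ₁ cos φ₂ cos Δλ,  σ = 0.8208 rad → d_gc = 2820.2 nmi
Rhumb line: Δψ = -0.6259, q = Δφ/Δψ = 0.5772, d_rh = R√(Δφ²+q²Δλ²) = 2978.1 nmi
Excess = 2978.1 − 2820.2 = 157.9 ≈ 158 nmi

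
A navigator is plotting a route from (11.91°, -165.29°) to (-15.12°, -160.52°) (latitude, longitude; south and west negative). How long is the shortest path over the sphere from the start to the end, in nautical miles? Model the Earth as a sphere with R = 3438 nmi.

1646 nmi

Haversine: a = sin²(Δφ/2)+cos φ₁ cos φ₂ sin²(Δλ/2) = 0.05625;  σ = 2·atan2(√a,√(1−a))
σ = 27.440° → d = Rσ = 3438·0.47891 = 1646 nmi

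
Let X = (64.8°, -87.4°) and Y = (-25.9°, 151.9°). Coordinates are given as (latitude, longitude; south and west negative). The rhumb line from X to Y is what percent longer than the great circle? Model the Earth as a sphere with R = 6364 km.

5.3%

Great circle: σ = 2.2028 rad → d_gc = Rσ = 14018.7 km
Rhumb: Δφ = -1.5830, Δλ = -2.1066, Δψ = -1.9665, q = Δφ/Δψ = 0.8050 → d_rh = R√(Δφ²+q²Δλ²) = 14763.5 km
Excess = (14763.5 − 14018.7) / 14018.7 = 744.8 / 14018.7 = 5.31% ≈ 5.3%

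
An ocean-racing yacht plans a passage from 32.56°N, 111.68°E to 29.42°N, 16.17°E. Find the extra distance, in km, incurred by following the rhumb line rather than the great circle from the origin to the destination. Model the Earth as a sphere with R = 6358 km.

Great circle: cos σ = sin φ₁ sin φ₂ + cos φ₁ cos φ₂ cos Δλ,  σ = 1.3757 rad → d_gc = 8746.7 km
Rhumb line: Δψ = -0.0639, q = Δφ/Δψ = 0.8571, d_rh = R√(Δφ²+q²Δλ²) = 9090.4 km
Excess = 9090.4 − 8746.7 = 343.7 ≈ 344 km

344 km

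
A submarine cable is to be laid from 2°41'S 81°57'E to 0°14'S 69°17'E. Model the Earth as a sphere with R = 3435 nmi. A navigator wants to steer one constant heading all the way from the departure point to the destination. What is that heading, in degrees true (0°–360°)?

281.0°

Δψ = ln[tan(π/4+φ₂/2)/tan(π/4+φ₁/2)] = +0.0428
Δλ = -0.2211 rad (taken the short way round)
course = atan2(Δλ, Δψ) = 280.95°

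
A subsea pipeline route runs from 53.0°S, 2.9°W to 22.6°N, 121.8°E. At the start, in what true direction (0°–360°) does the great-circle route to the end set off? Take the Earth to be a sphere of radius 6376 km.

N = sin Δλ·cos φ₂ = +0.7590;  D = cos φ₁ sin φ₂ − sin φ₁ cos φ₂ cos Δλ = -0.1885
initial course = atan2(N, D) = 103.94°

103.9°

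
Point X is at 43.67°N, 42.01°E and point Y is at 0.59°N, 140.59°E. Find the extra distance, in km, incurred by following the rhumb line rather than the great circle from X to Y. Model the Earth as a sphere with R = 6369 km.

Great circle: cos σ = sin φ₁ sin φ₂ + cos φ₁ cos φ₂ cos Δλ,  σ = 1.6718 rad → d_gc = 10647.5 km
Rhumb line: Δψ = -0.8386, q = Δφ/Δψ = 0.8966, d_rh = R√(Δφ²+q²Δλ²) = 10929.8 km
Excess = 10929.8 − 10647.5 = 282.3 ≈ 282 km

282 km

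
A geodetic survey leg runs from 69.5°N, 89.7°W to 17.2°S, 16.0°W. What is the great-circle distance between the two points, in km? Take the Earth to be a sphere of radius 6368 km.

11175 km

Haversine: a = sin²(Δφ/2)+cos φ₁ cos φ₂ sin²(Δλ/2) = 0.59154;  σ = 2·atan2(√a,√(1−a))
σ = 100.550° → d = Rσ = 6368·1.75492 = 11175 km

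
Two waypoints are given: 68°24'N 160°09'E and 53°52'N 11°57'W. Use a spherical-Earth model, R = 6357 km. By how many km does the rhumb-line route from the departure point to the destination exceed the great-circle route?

Great circle: cos σ = sin φ₁ sin φ₂ + cos φ₁ cos φ₂ cos Δλ,  σ = 1.0052 rad → d_gc = 6390.05 km
Rhumb line: Δψ = -0.5365, q = Δφ/Δψ = 0.4728, d_rh = R√(Δφ²+q²Δλ²) = 9170.48 km
Excess = 9170.48 − 6390.05 = 2780.43 ≈ 2780 km

2780 km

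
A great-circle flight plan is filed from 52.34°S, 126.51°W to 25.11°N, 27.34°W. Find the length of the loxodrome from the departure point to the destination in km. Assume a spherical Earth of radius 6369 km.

13005 km

Δψ = ln[tan(π/4+φ₂/2)/tan(π/4+φ₁/2)] = +1.5288;  Δφ = +1.3518 rad,  Δλ = +1.7308 rad
q = Δφ/Δψ = 0.8842
d = R·√(Δφ² + q²Δλ²) = 6369·2.04188 = 13005 km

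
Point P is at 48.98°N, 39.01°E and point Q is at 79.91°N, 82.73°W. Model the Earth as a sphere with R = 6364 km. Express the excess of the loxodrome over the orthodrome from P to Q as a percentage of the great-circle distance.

17.1%

Great circle: σ = 0.8199 rad → d_gc = Rσ = 5217.6 km
Rhumb: Δφ = +0.5398, Δλ = -2.1248, Δψ = +1.4440, q = Δφ/Δψ = 0.3739 → d_rh = R√(Δφ²+q²Δλ²) = 6112.1 km
Excess = (6112.1 − 5217.6) / 5217.6 = 894.5 / 5217.6 = 17.14% ≈ 17.1%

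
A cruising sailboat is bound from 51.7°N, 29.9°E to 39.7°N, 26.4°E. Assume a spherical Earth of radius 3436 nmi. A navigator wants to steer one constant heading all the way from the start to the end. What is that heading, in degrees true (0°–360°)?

Meridional parts: M(φ₁)=+1.0577, M(φ₂)=+0.7561 → ΔM = -0.3016;  Δλ = -0.0611 rad
tan C = Δλ / ΔM = +0.2025 → C = 191.45°

191.5°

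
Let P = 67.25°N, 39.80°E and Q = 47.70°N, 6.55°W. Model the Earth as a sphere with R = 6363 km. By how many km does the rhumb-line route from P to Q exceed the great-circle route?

68 km

Great circle: cos σ = sin φ₁ sin φ₂ + cos φ₁ cos φ₂ cos Δλ,  σ = 0.5321 rad → d_gc = 3385.9 km
Rhumb line: Δψ = -0.6539, q = Δφ/Δψ = 0.5218, d_rh = R√(Δφ²+q²Δλ²) = 3453.8 km
Excess = 3453.8 − 3385.9 = 67.9 ≈ 68 km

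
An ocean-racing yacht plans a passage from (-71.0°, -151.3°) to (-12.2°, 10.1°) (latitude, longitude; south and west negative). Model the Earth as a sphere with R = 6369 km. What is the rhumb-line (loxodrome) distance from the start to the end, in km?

13405 km

Rhumb course C = atan2(Δλ, Δψ) with Δψ = ln[tan(π/4+φ₂/2)/tan(π/4+φ₁/2)] = +1.5732, Δλ = +2.8170 → C = 60.82°
d = R·|Δφ| / |cos C| = 6369·1.02625 / 0.48758 = 13405 km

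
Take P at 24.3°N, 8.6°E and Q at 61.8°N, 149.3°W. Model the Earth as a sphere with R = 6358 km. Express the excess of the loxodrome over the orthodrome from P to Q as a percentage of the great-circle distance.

25.7%

Great circle: σ = 1.6072 rad → d_gc = Rσ = 10218.4 km
Rhumb: Δφ = +0.6545, Δλ = -2.7559, Δψ = +0.9441, q = Δφ/Δψ = 0.6932 → d_rh = R√(Δφ²+q²Δλ²) = 12839.5 km
Excess = (12839.5 − 10218.4) / 10218.4 = 2621.1 / 10218.4 = 25.651% ≈ 25.7%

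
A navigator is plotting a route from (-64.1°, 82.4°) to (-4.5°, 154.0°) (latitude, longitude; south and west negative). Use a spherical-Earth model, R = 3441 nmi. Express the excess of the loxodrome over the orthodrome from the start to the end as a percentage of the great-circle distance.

Great circle: σ = 1.3612 rad → d_gc = Rσ = 4684.0 nmi
Rhumb: Δφ = +1.0402, Δλ = +1.2497, Δψ = +1.3913, q = Δφ/Δψ = 0.7477 → d_rh = R√(Δφ²+q²Δλ²) = 4811.3 nmi
Excess = (4811.3 − 4684.0) / 4684.0 = 127.3 / 4684.0 = 2.72% ≈ 2.7%

2.7%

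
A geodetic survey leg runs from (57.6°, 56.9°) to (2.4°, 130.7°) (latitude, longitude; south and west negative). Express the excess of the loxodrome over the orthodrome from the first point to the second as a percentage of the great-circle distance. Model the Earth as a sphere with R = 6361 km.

Great circle: σ = 1.3850 rad → d_gc = Rσ = 8810.1 km
Rhumb: Δφ = -0.9634, Δλ = +1.2881, Δψ = -1.1942, q = Δφ/Δψ = 0.8068 → d_rh = R√(Δφ²+q²Δλ²) = 9013.9 km
Excess = (9013.9 − 8810.1) / 8810.1 = 203.8 / 8810.1 = 2.31% ≈ 2.3%

2.3%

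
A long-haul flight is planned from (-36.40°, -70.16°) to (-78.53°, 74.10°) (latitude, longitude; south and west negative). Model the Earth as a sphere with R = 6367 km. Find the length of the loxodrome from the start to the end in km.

Rhumb course C = atan2(Δλ, Δψ) with Δψ = ln[tan(π/4+φ₂/2)/tan(π/4+φ₁/2)] = -1.6154, Δλ = +2.5178 → C = 122.68°
d = R·|Δφ| / |cos C| = 6367·0.73531 / 0.53999 = 8670 km

8670 km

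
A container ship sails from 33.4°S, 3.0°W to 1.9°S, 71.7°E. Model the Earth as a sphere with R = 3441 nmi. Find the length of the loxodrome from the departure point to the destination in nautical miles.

Rhumb course C = atan2(Δλ, Δψ) with Δψ = ln[tan(π/4+φ₂/2)/tan(π/4+φ₁/2)] = +0.5859, Δλ = +1.3038 → C = 65.80°
d = R·|Δφ| / |cos C| = 3441·0.54978 / 0.40991 = 4615 nmi

4615 nmi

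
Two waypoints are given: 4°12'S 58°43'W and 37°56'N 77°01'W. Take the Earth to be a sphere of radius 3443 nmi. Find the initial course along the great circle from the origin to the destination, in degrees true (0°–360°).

N = sin Δλ·cos φ₂ = -0.2477;  D = cos φ₁ sin φ₂ − sin φ₁ cos φ₂ cos Δλ = +0.6679
initial course = atan2(N, D) = 339.66°

339.7°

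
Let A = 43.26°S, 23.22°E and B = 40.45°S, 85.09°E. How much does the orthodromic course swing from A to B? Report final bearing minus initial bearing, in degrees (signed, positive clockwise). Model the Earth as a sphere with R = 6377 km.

At departure: θ₁ = atan2(sin Δλ cos φ₂, cos φ₁ sin φ₂ − sin φ₁ cos φ₂ cos Δλ) = 108.66°
At arrival: θ₂ = atan2(sin Δλ cos φ₁, −cos φ₂ sin φ₁ + sin φ₂ cos φ₁ cos Δλ) = 65.05°
Δθ = θ₂ − θ₁ = -43.6°

-43.6°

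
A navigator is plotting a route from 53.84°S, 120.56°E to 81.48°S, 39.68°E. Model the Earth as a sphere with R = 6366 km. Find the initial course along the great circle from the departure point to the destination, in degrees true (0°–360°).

194.5°

N = sin Δλ·cos φ₂ = -0.1463;  D = cos φ₁ sin φ₂ − sin φ₁ cos φ₂ cos Δλ = -0.5646
initial course = atan2(N, D) = 194.53°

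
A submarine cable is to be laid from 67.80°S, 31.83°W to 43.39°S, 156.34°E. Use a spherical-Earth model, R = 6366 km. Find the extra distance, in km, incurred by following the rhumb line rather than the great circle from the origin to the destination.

3065 km

Great circle: cos σ = sin φ₁ sin φ₂ + cos φ₁ cos φ₂ cos Δλ,  σ = 1.1980 rad → d_gc = 7626.3 km
Rhumb line: Δψ = +0.7865, q = Δφ/Δψ = 0.5417, d_rh = R√(Δφ²+q²Δλ²) = 10691.6 km
Excess = 10691.6 − 7626.3 = 3065.3 ≈ 3065 km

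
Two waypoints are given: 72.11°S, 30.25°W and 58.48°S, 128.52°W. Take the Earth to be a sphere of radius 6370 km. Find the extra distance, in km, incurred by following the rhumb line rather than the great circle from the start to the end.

479 km

Great circle: cos σ = sin φ₁ sin φ₂ + cos φ₁ cos φ₂ cos Δλ,  σ = 0.6630 rad → d_gc = 4223.4 km
Rhumb line: Δψ = +0.5839, q = Δφ/Δψ = 0.4074, d_rh = R√(Δφ²+q²Δλ²) = 4702.1 km
Excess = 4702.1 − 4223.4 = 478.7 ≈ 479 km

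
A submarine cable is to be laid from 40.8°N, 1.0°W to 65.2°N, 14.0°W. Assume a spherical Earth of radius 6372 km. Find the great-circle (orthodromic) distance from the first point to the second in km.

2837 km

cos σ = sin φ₁ sin φ₂ + cos φ₁ cos φ₂ cos Δλ
      = sin(40.80°)sin(65.20°) + cos(40.80°)cos(65.20°)cos(-13.00°) = 0.9025
σ = 25.505° → d = Rσ = 6372·0.44515 = 2837 km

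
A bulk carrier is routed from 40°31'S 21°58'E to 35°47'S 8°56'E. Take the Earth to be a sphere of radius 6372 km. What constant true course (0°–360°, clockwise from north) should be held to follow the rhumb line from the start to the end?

294.8°

Δψ = ln[tan(π/4+φ₂/2)/tan(π/4+φ₁/2)] = +0.1051
Δλ = -0.2275 rad (taken the short way round)
course = atan2(Δλ, Δψ) = 294.80°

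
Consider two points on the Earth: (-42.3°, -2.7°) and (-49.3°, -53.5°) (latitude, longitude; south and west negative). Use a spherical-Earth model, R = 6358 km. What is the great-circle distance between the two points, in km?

3929 km

cos σ = sin φ₁ sin φ₂ + cos φ₁ cos φ₂ cos Δλ
      = sin(-42.30°)sin(-49.30°) + cos(-42.30°)cos(-49.30°)cos(-50.80°) = 0.8151
σ = 35.406° → d = Rσ = 6358·0.61795 = 3929 km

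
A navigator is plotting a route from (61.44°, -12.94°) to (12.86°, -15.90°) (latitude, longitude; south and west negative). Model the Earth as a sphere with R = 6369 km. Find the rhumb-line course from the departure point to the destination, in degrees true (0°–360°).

182.6°

Δψ = ln[tan(π/4+φ₂/2)/tan(π/4+φ₁/2)] = -1.1420
Δλ = -0.0517 rad (taken the short way round)
course = atan2(Δλ, Δψ) = 182.59°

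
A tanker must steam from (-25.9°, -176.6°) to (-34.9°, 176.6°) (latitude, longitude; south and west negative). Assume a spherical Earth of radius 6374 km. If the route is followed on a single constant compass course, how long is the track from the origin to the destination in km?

Rhumb course C = atan2(Δλ, Δψ) with Δψ = ln[tan(π/4+φ₂/2)/tan(π/4+φ₁/2)] = -0.1824, Δλ = -0.1187 → C = 213.05°
d = R·|Δφ| / |cos C| = 6374·0.15708 / 0.83824 = 1194 km

1194 km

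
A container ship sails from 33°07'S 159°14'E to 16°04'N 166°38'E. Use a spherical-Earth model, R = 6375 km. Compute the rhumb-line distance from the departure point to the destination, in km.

Δψ = ln[tan(π/4+φ₂/2)/tan(π/4+φ₁/2)] = +0.8973;  Δφ = +0.8584 rad,  Δλ = +0.1292 rad
q = Δφ/Δψ = 0.9566
d = R·√(Δφ² + q²Δλ²) = 6375·0.86726 = 5529 km

5529 km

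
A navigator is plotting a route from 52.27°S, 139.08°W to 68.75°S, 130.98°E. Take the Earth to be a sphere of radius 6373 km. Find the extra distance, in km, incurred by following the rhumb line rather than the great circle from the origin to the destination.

410 km

Great circle: cos σ = sin φ₁ sin φ₂ + cos φ₁ cos φ₂ cos Δλ,  σ = 0.7416 rad → d_gc = 4726.49 km
Rhumb line: Δψ = -0.5996, q = Δφ/Δψ = 0.4797, d_rh = R√(Δφ²+q²Δλ²) = 5136.97 km
Excess = 5136.97 − 4726.49 = 410.48 ≈ 410 km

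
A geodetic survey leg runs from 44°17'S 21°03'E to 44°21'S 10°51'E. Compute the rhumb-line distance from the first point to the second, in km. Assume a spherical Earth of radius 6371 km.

812 km

Δψ = ln[tan(π/4+φ₂/2)/tan(π/4+φ₁/2)] = -0.0016;  Δφ = -0.0012 rad,  Δλ = -0.1780 rad
q = Δφ/Δψ = 0.7155
d = R·√(Δφ² + q²Δλ²) = 6371·0.12738 = 812 km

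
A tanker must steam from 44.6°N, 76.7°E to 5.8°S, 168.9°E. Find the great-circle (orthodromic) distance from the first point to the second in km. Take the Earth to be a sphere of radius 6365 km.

cos σ = sin φ₁ sin φ₂ + cos φ₁ cos φ₂ cos Δλ
      = sin(44.60°)sin(-5.80°) + cos(44.60°)cos(-5.80°)cos(92.20°) = -0.0982
σ = 95.633° → d = Rσ = 6365·1.66910 = 10624 km

10624 km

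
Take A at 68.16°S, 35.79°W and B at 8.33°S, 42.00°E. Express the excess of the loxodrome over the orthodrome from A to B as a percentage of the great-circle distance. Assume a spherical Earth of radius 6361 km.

3.8%

Great circle: σ = 1.3568 rad → d_gc = Rσ = 8630.9 km
Rhumb: Δφ = +1.0442, Δλ = +1.3577, Δψ = +1.4995, q = Δφ/Δψ = 0.6964 → d_rh = R√(Δφ²+q²Δλ²) = 8960.5 km
Excess = (8960.5 − 8630.9) / 8630.9 = 329.6 / 8630.9 = 3.82% ≈ 3.8%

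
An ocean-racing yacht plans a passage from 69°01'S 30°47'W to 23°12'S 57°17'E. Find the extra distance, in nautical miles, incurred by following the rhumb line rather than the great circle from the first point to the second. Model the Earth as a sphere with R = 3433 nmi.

Great circle: cos σ = sin φ₁ sin φ₂ + cos φ₁ cos φ₂ cos Δλ,  σ = 1.1822 rad → d_gc = 4058.4 nmi
Rhumb line: Δψ = +1.2699, q = Δφ/Δψ = 0.6297, d_rh = R√(Δφ²+q²Δλ²) = 4310.0 nmi
Excess = 4310.0 − 4058.4 = 251.6 ≈ 252 nmi

252 nmi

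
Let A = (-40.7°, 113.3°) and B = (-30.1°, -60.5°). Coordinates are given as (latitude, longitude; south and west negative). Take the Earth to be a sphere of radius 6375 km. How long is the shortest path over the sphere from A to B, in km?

12124 km

Haversine: a = sin²(Δφ/2)+cos φ₁ cos φ₂ sin²(Δλ/2) = 0.66252;  σ = 2·atan2(√a,√(1−a))
σ = 108.967° → d = Rσ = 6375·1.90184 = 12124 km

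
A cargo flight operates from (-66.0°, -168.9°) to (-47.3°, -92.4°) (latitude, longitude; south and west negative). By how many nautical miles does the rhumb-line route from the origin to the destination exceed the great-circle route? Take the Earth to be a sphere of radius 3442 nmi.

145 nmi

Great circle: cos σ = sin φ₁ sin φ₂ + cos φ₁ cos φ₂ cos Δλ,  σ = 0.7440 rad → d_gc = 2560.8 nmi
Rhumb line: Δψ = +0.6092, q = Δφ/Δψ = 0.5357, d_rh = R√(Δφ²+q²Δλ²) = 2706.2 nmi
Excess = 2706.2 − 2560.8 = 145.4 ≈ 145 nmi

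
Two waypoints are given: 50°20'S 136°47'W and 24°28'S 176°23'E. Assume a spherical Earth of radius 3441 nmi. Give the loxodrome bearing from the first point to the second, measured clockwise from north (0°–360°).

305.3°

Δψ = ln[tan(π/4+φ₂/2)/tan(π/4+φ₁/2)] = +0.5791
Δλ = -0.8174 rad (taken the short way round)
course = atan2(Δλ, Δψ) = 305.32°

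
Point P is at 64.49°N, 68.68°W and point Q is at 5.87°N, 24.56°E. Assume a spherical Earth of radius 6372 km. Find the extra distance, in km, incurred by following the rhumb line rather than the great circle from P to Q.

492 km

Great circle: cos σ = sin φ₁ sin φ₂ + cos φ₁ cos φ₂ cos Δλ,  σ = 1.5027 rad → d_gc = 9574.9 km
Rhumb line: Δψ = -1.3830, q = Δφ/Δψ = 0.7398, d_rh = R√(Δφ²+q²Δλ²) = 10067.3 km
Excess = 10067.3 − 9574.9 = 492.4 ≈ 492 km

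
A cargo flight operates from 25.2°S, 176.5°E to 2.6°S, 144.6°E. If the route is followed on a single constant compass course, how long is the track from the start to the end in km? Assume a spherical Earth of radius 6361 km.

4236 km

Rhumb course C = atan2(Δλ, Δψ) with Δψ = ln[tan(π/4+φ₂/2)/tan(π/4+φ₁/2)] = +0.4093, Δλ = -0.5568 → C = 306.32°
d = R·|Δφ| / |cos C| = 6361·0.39444 / 0.59235 = 4236 km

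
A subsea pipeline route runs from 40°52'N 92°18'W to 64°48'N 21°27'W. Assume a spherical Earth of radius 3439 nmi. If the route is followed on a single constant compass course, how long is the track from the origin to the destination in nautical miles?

Rhumb course C = atan2(Δλ, Δψ) with Δψ = ln[tan(π/4+φ₂/2)/tan(π/4+φ₁/2)] = +0.7154, Δλ = +1.2366 → C = 59.95°
d = R·|Δφ| / |cos C| = 3439·0.41772 / 0.50079 = 2868 nmi

2868 nmi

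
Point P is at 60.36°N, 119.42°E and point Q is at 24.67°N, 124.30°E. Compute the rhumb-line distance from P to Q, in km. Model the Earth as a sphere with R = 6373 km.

Δψ = ln[tan(π/4+φ₂/2)/tan(π/4+φ₁/2)] = -0.8851;  Δφ = -0.6229 rad,  Δλ = +0.0852 rad
q = Δφ/Δψ = 0.7038
d = R·√(Δφ² + q²Δλ²) = 6373·0.62579 = 3988 km

3988 km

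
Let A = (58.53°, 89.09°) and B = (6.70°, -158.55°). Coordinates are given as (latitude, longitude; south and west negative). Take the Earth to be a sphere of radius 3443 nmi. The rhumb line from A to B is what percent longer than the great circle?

Great circle: σ = 1.6687 rad → d_gc = Rσ = 5745.3 nmi
Rhumb: Δφ = -0.9046, Δλ = +1.9611, Δψ = -1.1495, q = Δφ/Δψ = 0.7869 → d_rh = R√(Δφ²+q²Δλ²) = 6158.8 nmi
Excess = (6158.8 − 5745.3) / 5745.3 = 413.5 / 5745.3 = 7.20% ≈ 7.2%

7.2%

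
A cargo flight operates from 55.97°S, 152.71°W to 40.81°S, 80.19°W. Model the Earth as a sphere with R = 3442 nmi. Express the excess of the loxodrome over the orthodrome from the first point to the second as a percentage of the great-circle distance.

4.1%

Great circle: σ = 0.8381 rad → d_gc = Rσ = 2884.8 nmi
Rhumb: Δφ = +0.2646, Δλ = +1.2657, Δψ = +0.4026, q = Δφ/Δψ = 0.6571 → d_rh = R√(Δφ²+q²Δλ²) = 3004.3 nmi
Excess = (3004.3 − 2884.8) / 2884.8 = 119.5 / 2884.8 = 4.14% ≈ 4.1%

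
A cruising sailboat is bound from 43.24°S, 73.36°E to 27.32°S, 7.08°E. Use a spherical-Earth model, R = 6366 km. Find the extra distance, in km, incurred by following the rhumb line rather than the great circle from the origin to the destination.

128 km

Great circle: cos σ = sin φ₁ sin φ₂ + cos φ₁ cos φ₂ cos Δλ,  σ = 0.9585 rad → d_gc = 6101.6 km
Rhumb line: Δψ = +0.3426, q = Δφ/Δψ = 0.8111, d_rh = R√(Δφ²+q²Δλ²) = 6229.2 km
Excess = 6229.2 − 6101.6 = 127.6 ≈ 128 km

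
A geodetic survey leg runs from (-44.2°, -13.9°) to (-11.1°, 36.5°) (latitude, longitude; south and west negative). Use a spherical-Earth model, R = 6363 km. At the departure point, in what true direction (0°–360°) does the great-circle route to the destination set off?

68.5°

N = sin Δλ·cos φ₂ = +0.7561;  D = cos φ₁ sin φ₂ − sin φ₁ cos φ₂ cos Δλ = +0.2981
initial course = atan2(N, D) = 68.49°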